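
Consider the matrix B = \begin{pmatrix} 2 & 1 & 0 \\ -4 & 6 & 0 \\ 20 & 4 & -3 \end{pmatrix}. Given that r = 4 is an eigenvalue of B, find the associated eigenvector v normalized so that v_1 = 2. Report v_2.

B − 4I = [[-2, 1, 0], [-4, 2, 0], [20, 4, -7]].
Solving (B − 4I)v = 0 gives the eigenspace spanned by (2, 4, 8).
With v_1 = 2, v = (2, 4, 8), so v_2 = 4.

4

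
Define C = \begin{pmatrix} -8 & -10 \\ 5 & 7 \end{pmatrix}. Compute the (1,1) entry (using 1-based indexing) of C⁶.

Characteristic polynomial: t^2 + t - 6 = (t - 2)(t + 3), so the eigenvalues are -3, 2.
t=-3: eigenvector (-2, 1).
t=2: eigenvector (-1, 1).
P = [[-2, -1], [1, 1]], D = diag(-3, 2), P⁻¹ = [[-1, -1], [1, 2]].
C⁶ = P·diag(729, 64)·P⁻¹ = [[1394, 1330], [-665, -601]].
The requested entry is 1394.

1394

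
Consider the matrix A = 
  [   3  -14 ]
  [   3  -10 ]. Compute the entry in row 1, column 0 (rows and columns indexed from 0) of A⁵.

Characteristic polynomial: λ^2 + 7λ + 12 = (λ + 3)(λ + 4), so the eigenvalues are -4, -3.
λ=-4: eigenvector (2, 1).
λ=-3: eigenvector (7, 3).
P = [[2, 7], [1, 3]], D = diag(-4, -3), P⁻¹ = [[-3, 7], [1, -2]].
A⁵ = P·diag(-1024, -243)·P⁻¹ = [[4443, -10934], [2343, -5710]].
The requested entry is 2343.

2343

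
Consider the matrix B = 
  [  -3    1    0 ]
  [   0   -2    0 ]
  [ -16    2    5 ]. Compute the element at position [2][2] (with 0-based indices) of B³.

125

Characteristic polynomial: λ^3 - 19λ - 30 = (λ - 5)(λ + 2)(λ + 3), so the eigenvalues are -3, -2, 5.
λ=-3: eigenvector (1, 0, 2).
λ=-2: eigenvector (1, 1, 2).
λ=5: eigenvector (0, 0, 1).
P = [[1, 1, 0], [0, 1, 0], [2, 2, 1]], D = diag(-3, -2, 5), P⁻¹ = [[1, -1, 0], [0, 1, 0], [-2, 0, 1]].
B³ = P·diag(-27, -8, 125)·P⁻¹ = [[-27, 19, 0], [0, -8, 0], [-304, 38, 125]].
The requested entry is 125.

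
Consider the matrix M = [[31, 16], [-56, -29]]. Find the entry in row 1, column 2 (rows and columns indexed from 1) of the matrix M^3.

Characteristic polynomial: r^2 - 2r - 3 = (r - 3)(r + 1), so the eigenvalues are -1, 3.
r=-1: eigenvector (1, -2).
r=3: eigenvector (4, -7).
P = [[1, 4], [-2, -7]], D = diag(-1, 3), P⁻¹ = [[-7, -4], [2, 1]].
M³ = P·diag(-1, 27)·P⁻¹ = [[223, 112], [-392, -197]].
The requested entry is 112.

112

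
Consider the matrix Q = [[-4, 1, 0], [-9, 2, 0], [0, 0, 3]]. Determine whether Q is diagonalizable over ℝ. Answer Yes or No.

Characteristic polynomial: p(r) = r^3 - r^2 - 5r - 3 = (r - 3)(r + 1)^2.
r = -1 has algebraic multiplicity 2; rank(Q + 1I) = 2, so geometric multiplicity = 1.
Geometric multiplicity < algebraic multiplicity, so Q is not diagonalizable.

No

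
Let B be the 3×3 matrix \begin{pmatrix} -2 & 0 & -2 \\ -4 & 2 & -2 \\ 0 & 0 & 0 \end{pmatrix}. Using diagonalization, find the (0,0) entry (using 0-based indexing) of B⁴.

Characteristic polynomial: λ^3 - 4λ = λ(λ - 2)(λ + 2), so the eigenvalues are -2, 0, 2.
λ=-2: eigenvector (1, 1, 0).
λ=2: eigenvector (0, 1, 0).
λ=0: eigenvector (-1, -1, 1).
P = [[1, 0, -1], [1, 1, -1], [0, 0, 1]], D = diag(-2, 2, 0), P⁻¹ = [[1, 0, 1], [-1, 1, 0], [0, 0, 1]].
B⁴ = P·diag(16, 16, 0)·P⁻¹ = [[16, 0, 16], [0, 16, 16], [0, 0, 0]].
The requested entry is 16.

16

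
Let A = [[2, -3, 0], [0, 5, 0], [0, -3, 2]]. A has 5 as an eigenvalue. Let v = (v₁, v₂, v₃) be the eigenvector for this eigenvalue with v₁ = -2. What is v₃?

-2

A − 5I = [[-3, -3, 0], [0, 0, 0], [0, -3, -3]].
Solving (A − 5I)v = 0 gives the eigenspace spanned by (-2, 2, -2).
With v₁ = -2, v = (-2, 2, -2), so v₃ = -2.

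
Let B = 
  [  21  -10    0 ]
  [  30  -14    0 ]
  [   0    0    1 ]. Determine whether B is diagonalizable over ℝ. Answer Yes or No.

Yes

Characteristic polynomial: p(t) = t^3 - 8t^2 + 13t - 6 = (t - 6)(t - 1)^2.
t = 1 has algebraic multiplicity 2; rank(B − 1I) = 1, so geometric multiplicity = 2.
Every eigenvalue has geometric = algebraic multiplicity, so B is diagonalizable.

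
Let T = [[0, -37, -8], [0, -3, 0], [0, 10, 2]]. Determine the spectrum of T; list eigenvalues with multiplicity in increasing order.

Characteristic polynomial: p(s) = s^3 + s^2 - 6s = s(s - 2)(s + 3).
Roots (with multiplicity): -3, 0, 2.

-3, 0, 2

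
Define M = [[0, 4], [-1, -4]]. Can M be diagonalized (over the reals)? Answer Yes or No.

No

Characteristic polynomial: p(λ) = λ^2 + 4λ + 4 = (λ + 2)^2.
λ = -2 has algebraic multiplicity 2; rank(M + 2I) = 1, so geometric multiplicity = 1.
Geometric multiplicity < algebraic multiplicity, so M is not diagonalizable.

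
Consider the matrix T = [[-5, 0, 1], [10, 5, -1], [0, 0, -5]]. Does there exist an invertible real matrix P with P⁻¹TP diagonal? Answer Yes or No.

No

Characteristic polynomial: p(λ) = λ^3 + 5λ^2 - 25λ - 125 = (λ - 5)(λ + 5)^2.
λ = -5 has algebraic multiplicity 2; rank(T + 5I) = 2, so geometric multiplicity = 1.
Geometric multiplicity < algebraic multiplicity, so T is not diagonalizable.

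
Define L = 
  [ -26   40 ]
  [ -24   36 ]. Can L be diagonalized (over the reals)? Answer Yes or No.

Characteristic polynomial: p(μ) = μ^2 - 10μ + 24 = (μ - 6)(μ - 4).
All 2 eigenvalues are distinct, so L is diagonalizable.

Yes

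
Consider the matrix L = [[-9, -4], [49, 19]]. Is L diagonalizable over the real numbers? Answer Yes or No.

No

Characteristic polynomial: p(s) = s^2 - 10s + 25 = (s - 5)^2.
s = 5 has algebraic multiplicity 2; rank(L − 5I) = 1, so geometric multiplicity = 1.
Geometric multiplicity < algebraic multiplicity, so L is not diagonalizable.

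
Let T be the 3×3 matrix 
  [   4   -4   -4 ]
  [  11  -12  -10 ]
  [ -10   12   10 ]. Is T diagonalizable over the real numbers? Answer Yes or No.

Characteristic polynomial: p(s) = s^3 - 2s^2 - 4s + 8 = (s - 2)^2(s + 2).
s = 2 has algebraic multiplicity 2; rank(T − 2I) = 2, so geometric multiplicity = 1.
Geometric multiplicity < algebraic multiplicity, so T is not diagonalizable.

No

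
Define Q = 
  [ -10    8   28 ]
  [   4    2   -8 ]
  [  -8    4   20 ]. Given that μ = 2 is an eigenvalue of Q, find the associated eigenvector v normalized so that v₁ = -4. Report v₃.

Q − 2I = [[-12, 8, 28], [4, 0, -8], [-8, 4, 18]].
Solving (Q − 2I)v = 0 gives the eigenspace spanned by (-4, 1, -2).
With v₁ = -4, v = (-4, 1, -2), so v₃ = -2.

-2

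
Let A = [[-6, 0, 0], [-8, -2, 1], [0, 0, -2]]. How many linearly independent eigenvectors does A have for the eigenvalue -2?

1

A + 2I = [[-4, 0, 0], [-8, 0, 1], [0, 0, 0]].
This matrix has rank 2, so its null space has dimension 3 − 2 = 1.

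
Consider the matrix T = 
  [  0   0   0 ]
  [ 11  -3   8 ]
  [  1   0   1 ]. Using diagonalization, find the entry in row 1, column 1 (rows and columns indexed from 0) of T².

9

Characteristic polynomial: λ^3 + 2λ^2 - 3λ = λ(λ - 1)(λ + 3), so the eigenvalues are -3, 0, 1.
λ=0: eigenvector (1, 1, -1).
λ=-3: eigenvector (0, 1, 0).
λ=1: eigenvector (0, 2, 1).
P = [[1, 0, 0], [1, 1, 2], [-1, 0, 1]], D = diag(0, -3, 1), P⁻¹ = [[1, 0, 0], [-3, 1, -2], [1, 0, 1]].
T² = P·diag(0, 9, 1)·P⁻¹ = [[0, 0, 0], [-25, 9, -16], [1, 0, 1]].
The requested entry is 9.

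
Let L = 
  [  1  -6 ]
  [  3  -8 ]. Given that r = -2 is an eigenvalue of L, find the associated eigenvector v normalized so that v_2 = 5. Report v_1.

L + 2I = [[3, -6], [3, -6]].
Solving (L + 2I)v = 0 gives the eigenspace spanned by (10, 5).
With v_2 = 5, v = (10, 5), so v_1 = 10.

10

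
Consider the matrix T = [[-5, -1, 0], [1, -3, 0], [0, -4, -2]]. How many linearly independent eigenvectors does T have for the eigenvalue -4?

T + 4I = [[-1, -1, 0], [1, 1, 0], [0, -4, 2]].
This matrix has rank 2, so its null space has dimension 3 − 2 = 1.

1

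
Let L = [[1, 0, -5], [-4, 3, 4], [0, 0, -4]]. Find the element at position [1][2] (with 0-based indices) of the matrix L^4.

160

Characteristic polynomial: λ^3 - 13λ + 12 = (λ - 3)(λ - 1)(λ + 4), so the eigenvalues are -4, 1, 3.
λ=1: eigenvector (1, 2, 0).
λ=3: eigenvector (0, 1, 0).
λ=-4: eigenvector (1, 0, 1).
P = [[1, 0, 1], [2, 1, 0], [0, 0, 1]], D = diag(1, 3, -4), P⁻¹ = [[1, 0, -1], [-2, 1, 2], [0, 0, 1]].
L⁴ = P·diag(1, 81, 256)·P⁻¹ = [[1, 0, 255], [-160, 81, 160], [0, 0, 256]].
The requested entry is 160.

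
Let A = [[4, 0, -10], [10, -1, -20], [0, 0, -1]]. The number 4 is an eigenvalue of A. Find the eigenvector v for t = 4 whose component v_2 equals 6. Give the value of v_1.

3

A − 4I = [[0, 0, -10], [10, -5, -20], [0, 0, -5]].
Solving (A − 4I)v = 0 gives the eigenspace spanned by (3, 6, 0).
With v_2 = 6, v = (3, 6, 0), so v_1 = 3.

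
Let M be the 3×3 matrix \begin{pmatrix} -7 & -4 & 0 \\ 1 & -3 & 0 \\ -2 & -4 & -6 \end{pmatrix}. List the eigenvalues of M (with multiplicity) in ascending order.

Characteristic polynomial: p(t) = t^3 + 16t^2 + 85t + 150 = (t + 5)^2(t + 6).
Roots (with multiplicity): -6, -5, -5.

-6, -5, -5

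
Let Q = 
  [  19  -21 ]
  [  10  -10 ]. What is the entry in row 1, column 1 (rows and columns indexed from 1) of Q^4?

5791

Characteristic polynomial: s^2 - 9s + 20 = (s - 5)(s - 4), so the eigenvalues are 4, 5.
s=4: eigenvector (7, 5).
s=5: eigenvector (3, 2).
P = [[7, 3], [5, 2]], D = diag(4, 5), P⁻¹ = [[-2, 3], [5, -7]].
Q⁴ = P·diag(256, 625)·P⁻¹ = [[5791, -7749], [3690, -4910]].
The requested entry is 5791.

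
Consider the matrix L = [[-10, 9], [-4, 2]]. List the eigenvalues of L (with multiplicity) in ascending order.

-4, -4

Characteristic polynomial: p(t) = t^2 + 8t + 16 = (t + 4)^2.
Roots (with multiplicity): -4, -4.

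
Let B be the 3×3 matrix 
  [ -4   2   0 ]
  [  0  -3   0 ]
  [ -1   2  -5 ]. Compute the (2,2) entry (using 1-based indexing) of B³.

-27

Characteristic polynomial: λ^3 + 12λ^2 + 47λ + 60 = (λ + 3)(λ + 4)(λ + 5), so the eigenvalues are -5, -4, -3.
λ=-5: eigenvector (0, 0, 1).
λ=-3: eigenvector (2, 1, 0).
λ=-4: eigenvector (-1, 0, 1).
P = [[0, 2, -1], [0, 1, 0], [1, 0, 1]], D = diag(-5, -3, -4), P⁻¹ = [[1, -2, 1], [0, 1, 0], [-1, 2, 0]].
B³ = P·diag(-125, -27, -64)·P⁻¹ = [[-64, 74, 0], [0, -27, 0], [-61, 122, -125]].
The requested entry is -27.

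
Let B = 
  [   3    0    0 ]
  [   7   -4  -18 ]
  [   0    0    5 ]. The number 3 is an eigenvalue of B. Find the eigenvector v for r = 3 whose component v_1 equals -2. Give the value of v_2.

-2

B − 3I = [[0, 0, 0], [7, -7, -18], [0, 0, 2]].
Solving (B − 3I)v = 0 gives the eigenspace spanned by (-2, -2, 0).
With v_1 = -2, v = (-2, -2, 0), so v_2 = -2.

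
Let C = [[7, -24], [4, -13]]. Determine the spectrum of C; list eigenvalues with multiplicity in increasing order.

-5, -1

Characteristic polynomial: p(t) = t^2 + 6t + 5 = (t + 1)(t + 5).
Roots (with multiplicity): -5, -1.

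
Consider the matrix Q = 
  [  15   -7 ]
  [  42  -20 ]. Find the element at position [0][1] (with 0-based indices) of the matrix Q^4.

Characteristic polynomial: λ^2 + 5λ - 6 = (λ - 1)(λ + 6), so the eigenvalues are -6, 1.
λ=-6: eigenvector (1, 3).
λ=1: eigenvector (-1, -2).
P = [[1, -1], [3, -2]], D = diag(-6, 1), P⁻¹ = [[-2, 1], [-3, 1]].
Q⁴ = P·diag(1296, 1)·P⁻¹ = [[-2589, 1295], [-7770, 3886]].
The requested entry is 1295.

1295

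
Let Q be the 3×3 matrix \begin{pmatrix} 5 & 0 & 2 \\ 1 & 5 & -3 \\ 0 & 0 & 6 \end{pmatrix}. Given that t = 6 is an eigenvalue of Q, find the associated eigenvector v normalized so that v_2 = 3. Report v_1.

-6

Q − 6I = [[-1, 0, 2], [1, -1, -3], [0, 0, 0]].
Solving (Q − 6I)v = 0 gives the eigenspace spanned by (-6, 3, -3).
With v_2 = 3, v = (-6, 3, -3), so v_1 = -6.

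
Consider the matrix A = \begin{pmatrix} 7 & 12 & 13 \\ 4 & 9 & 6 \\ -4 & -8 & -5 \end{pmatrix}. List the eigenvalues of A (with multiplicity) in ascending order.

1, 5, 5

Characteristic polynomial: p(t) = t^3 - 11t^2 + 35t - 25 = (t - 5)^2(t - 1).
Roots (with multiplicity): 1, 5, 5.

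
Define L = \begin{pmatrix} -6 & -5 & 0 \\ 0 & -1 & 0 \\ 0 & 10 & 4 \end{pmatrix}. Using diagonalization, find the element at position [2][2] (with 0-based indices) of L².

16

Characteristic polynomial: r^3 + 3r^2 - 22r - 24 = (r - 4)(r + 1)(r + 6), so the eigenvalues are -6, -1, 4.
r=4: eigenvector (0, 0, 1).
r=-1: eigenvector (-1, 1, -2).
r=-6: eigenvector (1, 0, 0).
P = [[0, -1, 1], [0, 1, 0], [1, -2, 0]], D = diag(4, -1, -6), P⁻¹ = [[0, 2, 1], [0, 1, 0], [1, 1, 0]].
L² = P·diag(16, 1, 36)·P⁻¹ = [[36, 35, 0], [0, 1, 0], [0, 30, 16]].
The requested entry is 16.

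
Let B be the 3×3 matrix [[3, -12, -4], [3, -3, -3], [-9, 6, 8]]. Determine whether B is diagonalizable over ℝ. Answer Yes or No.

Yes

Characteristic polynomial: p(λ) = λ^3 - 8λ^2 + 9λ + 18 = (λ - 6)(λ - 3)(λ + 1).
All 3 eigenvalues are distinct, so B is diagonalizable.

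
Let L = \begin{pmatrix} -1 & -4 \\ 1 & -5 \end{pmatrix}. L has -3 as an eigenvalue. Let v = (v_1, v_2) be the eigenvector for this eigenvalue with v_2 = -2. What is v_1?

-4

L + 3I = [[2, -4], [1, -2]].
Solving (L + 3I)v = 0 gives the eigenspace spanned by (-4, -2).
With v_2 = -2, v = (-4, -2), so v_1 = -4.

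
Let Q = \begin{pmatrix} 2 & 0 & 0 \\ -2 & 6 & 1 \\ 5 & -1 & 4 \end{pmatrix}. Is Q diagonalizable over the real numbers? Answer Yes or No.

Characteristic polynomial: p(s) = s^3 - 12s^2 + 45s - 50 = (s - 5)^2(s - 2).
s = 5 has algebraic multiplicity 2; rank(Q − 5I) = 2, so geometric multiplicity = 1.
Geometric multiplicity < algebraic multiplicity, so Q is not diagonalizable.

No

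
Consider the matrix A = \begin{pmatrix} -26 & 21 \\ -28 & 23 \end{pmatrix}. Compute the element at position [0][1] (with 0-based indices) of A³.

Characteristic polynomial: λ^2 + 3λ - 10 = (λ - 2)(λ + 5), so the eigenvalues are -5, 2.
λ=2: eigenvector (3, 4).
λ=-5: eigenvector (1, 1).
P = [[3, 1], [4, 1]], D = diag(2, -5), P⁻¹ = [[-1, 1], [4, -3]].
A³ = P·diag(8, -125)·P⁻¹ = [[-524, 399], [-532, 407]].
The requested entry is 399.

399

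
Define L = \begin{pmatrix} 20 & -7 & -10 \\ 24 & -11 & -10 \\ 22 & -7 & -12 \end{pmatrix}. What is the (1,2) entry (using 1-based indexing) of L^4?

175

Characteristic polynomial: λ^3 + 3λ^2 - 10λ - 24 = (λ - 3)(λ + 2)(λ + 4), so the eigenvalues are -4, -2, 3.
λ=3: eigenvector (1, 1, 1).
λ=-4: eigenvector (1, 2, 1).
λ=-2: eigenvector (2, 2, 3).
P = [[1, 1, 2], [1, 2, 2], [1, 1, 3]], D = diag(3, -4, -2), P⁻¹ = [[4, -1, -2], [-1, 1, 0], [-1, 0, 1]].
L⁴ = P·diag(81, 256, 16)·P⁻¹ = [[36, 175, -130], [-220, 431, -130], [20, 175, -114]].
The requested entry is 175.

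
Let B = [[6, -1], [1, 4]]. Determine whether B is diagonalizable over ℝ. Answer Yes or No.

No

Characteristic polynomial: p(r) = r^2 - 10r + 25 = (r - 5)^2.
r = 5 has algebraic multiplicity 2; rank(B − 5I) = 1, so geometric multiplicity = 1.
Geometric multiplicity < algebraic multiplicity, so B is not diagonalizable.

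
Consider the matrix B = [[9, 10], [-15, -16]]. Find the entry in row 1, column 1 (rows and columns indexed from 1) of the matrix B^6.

-93309

Characteristic polynomial: r^2 + 7r + 6 = (r + 1)(r + 6), so the eigenvalues are -6, -1.
r=-1: eigenvector (1, -1).
r=-6: eigenvector (-2, 3).
P = [[1, -2], [-1, 3]], D = diag(-1, -6), P⁻¹ = [[3, 2], [1, 1]].
B⁶ = P·diag(1, 46656)·P⁻¹ = [[-93309, -93310], [139965, 139966]].
The requested entry is -93309.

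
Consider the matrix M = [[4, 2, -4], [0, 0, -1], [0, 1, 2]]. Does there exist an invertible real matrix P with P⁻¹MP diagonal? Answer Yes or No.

Characteristic polynomial: p(r) = r^3 - 6r^2 + 9r - 4 = (r - 4)(r - 1)^2.
r = 1 has algebraic multiplicity 2; rank(M − 1I) = 2, so geometric multiplicity = 1.
Geometric multiplicity < algebraic multiplicity, so M is not diagonalizable.

No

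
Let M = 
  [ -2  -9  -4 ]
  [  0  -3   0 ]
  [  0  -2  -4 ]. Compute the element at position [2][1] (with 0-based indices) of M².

Characteristic polynomial: t^3 + 9t^2 + 26t + 24 = (t + 2)(t + 3)(t + 4), so the eigenvalues are -4, -3, -2.
t=-3: eigenvector (1, 1, -2).
t=-2: eigenvector (1, 0, 0).
t=-4: eigenvector (2, 0, 1).
P = [[1, 1, 2], [1, 0, 0], [-2, 0, 1]], D = diag(-3, -2, -4), P⁻¹ = [[0, 1, 0], [1, -5, -2], [0, 2, 1]].
M² = P·diag(9, 4, 16)·P⁻¹ = [[4, 53, 24], [0, 9, 0], [0, 14, 16]].
The requested entry is 14.

14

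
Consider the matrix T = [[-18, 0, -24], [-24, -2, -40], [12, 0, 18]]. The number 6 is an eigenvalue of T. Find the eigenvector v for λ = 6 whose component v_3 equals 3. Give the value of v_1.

T − 6I = [[-24, 0, -24], [-24, -8, -40], [12, 0, 12]].
Solving (T − 6I)v = 0 gives the eigenspace spanned by (-3, -6, 3).
With v_3 = 3, v = (-3, -6, 3), so v_1 = -3.

-3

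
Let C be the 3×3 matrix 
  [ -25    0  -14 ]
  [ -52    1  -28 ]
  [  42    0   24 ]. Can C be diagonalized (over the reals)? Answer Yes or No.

Yes

Characteristic polynomial: p(t) = t^3 - 13t + 12 = (t - 3)(t - 1)(t + 4).
All 3 eigenvalues are distinct, so C is diagonalizable.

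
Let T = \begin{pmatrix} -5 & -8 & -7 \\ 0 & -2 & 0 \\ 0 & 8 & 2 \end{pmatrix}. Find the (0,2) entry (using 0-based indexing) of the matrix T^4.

Characteristic polynomial: μ^3 + 5μ^2 - 4μ - 20 = (μ - 2)(μ + 2)(μ + 5), so the eigenvalues are -5, -2, 2.
μ=-2: eigenvector (2, 1, -2).
μ=-5: eigenvector (1, 0, 0).
μ=2: eigenvector (-1, 0, 1).
P = [[2, 1, -1], [1, 0, 0], [-2, 0, 1]], D = diag(-2, -5, 2), P⁻¹ = [[0, 1, 0], [1, 0, 1], [0, 2, 1]].
T⁴ = P·diag(16, 625, 16)·P⁻¹ = [[625, 0, 609], [0, 16, 0], [0, 0, 16]].
The requested entry is 609.

609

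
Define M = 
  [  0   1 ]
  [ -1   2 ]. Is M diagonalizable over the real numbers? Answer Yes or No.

No

Characteristic polynomial: p(r) = r^2 - 2r + 1 = (r - 1)^2.
r = 1 has algebraic multiplicity 2; rank(M − 1I) = 1, so geometric multiplicity = 1.
Geometric multiplicity < algebraic multiplicity, so M is not diagonalizable.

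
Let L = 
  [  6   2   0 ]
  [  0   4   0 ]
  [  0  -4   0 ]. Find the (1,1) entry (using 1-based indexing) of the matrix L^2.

Characteristic polynomial: t^3 - 10t^2 + 24t = t(t - 6)(t - 4), so the eigenvalues are 0, 4, 6.
t=6: eigenvector (1, 0, 0).
t=4: eigenvector (-1, 1, -1).
t=0: eigenvector (0, 0, 1).
P = [[1, -1, 0], [0, 1, 0], [0, -1, 1]], D = diag(6, 4, 0), P⁻¹ = [[1, 1, 0], [0, 1, 0], [0, 1, 1]].
L² = P·diag(36, 16, 0)·P⁻¹ = [[36, 20, 0], [0, 16, 0], [0, -16, 0]].
The requested entry is 36.

36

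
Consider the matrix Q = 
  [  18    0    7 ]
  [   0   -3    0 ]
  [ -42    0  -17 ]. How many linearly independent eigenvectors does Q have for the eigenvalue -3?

2

Q + 3I = [[21, 0, 7], [0, 0, 0], [-42, 0, -14]].
This matrix has rank 1, so its null space has dimension 3 − 1 = 2.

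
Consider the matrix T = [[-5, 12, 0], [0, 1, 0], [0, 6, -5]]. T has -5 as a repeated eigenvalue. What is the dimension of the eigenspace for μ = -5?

T + 5I = [[0, 12, 0], [0, 6, 0], [0, 6, 0]].
This matrix has rank 1, so its null space has dimension 3 − 1 = 2.

2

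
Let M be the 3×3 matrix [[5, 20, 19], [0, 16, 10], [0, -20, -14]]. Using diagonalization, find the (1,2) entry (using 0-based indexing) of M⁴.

Characteristic polynomial: λ^3 - 7λ^2 - 14λ + 120 = (λ - 6)(λ - 5)(λ + 4), so the eigenvalues are -4, 5, 6.
λ=5: eigenvector (1, 0, 0).
λ=-4: eigenvector (-2, -1, 2).
λ=6: eigenvector (-1, -1, 1).
P = [[1, -2, -1], [0, -1, -1], [0, 2, 1]], D = diag(5, -4, 6), P⁻¹ = [[1, 0, 1], [0, 1, 1], [0, -2, -1]].
M⁴ = P·diag(625, 256, 1296)·P⁻¹ = [[625, 2080, 1409], [0, 2336, 1040], [0, -2080, -784]].
The requested entry is 1040.

1040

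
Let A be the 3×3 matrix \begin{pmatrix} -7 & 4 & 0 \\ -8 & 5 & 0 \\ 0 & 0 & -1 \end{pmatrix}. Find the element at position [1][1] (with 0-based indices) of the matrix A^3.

29

Characteristic polynomial: μ^3 + 3μ^2 - μ - 3 = (μ - 1)(μ + 1)(μ + 3), so the eigenvalues are -3, -1, 1.
μ=-3: eigenvector (1, 1, 0).
μ=1: eigenvector (1, 2, 0).
μ=-1: eigenvector (0, 0, 1).
P = [[1, 1, 0], [1, 2, 0], [0, 0, 1]], D = diag(-3, 1, -1), P⁻¹ = [[2, -1, 0], [-1, 1, 0], [0, 0, 1]].
A³ = P·diag(-27, 1, -1)·P⁻¹ = [[-55, 28, 0], [-56, 29, 0], [0, 0, -1]].
The requested entry is 29.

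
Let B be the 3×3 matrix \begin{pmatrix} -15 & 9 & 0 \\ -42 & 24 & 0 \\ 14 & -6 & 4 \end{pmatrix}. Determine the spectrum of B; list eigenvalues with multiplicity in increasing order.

3, 4, 6

Characteristic polynomial: p(s) = s^3 - 13s^2 + 54s - 72 = (s - 6)(s - 4)(s - 3).
Roots (with multiplicity): 3, 4, 6.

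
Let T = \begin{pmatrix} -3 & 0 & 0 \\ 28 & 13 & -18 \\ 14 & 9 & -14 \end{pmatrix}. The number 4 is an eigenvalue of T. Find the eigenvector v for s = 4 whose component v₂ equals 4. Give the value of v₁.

T − 4I = [[-7, 0, 0], [28, 9, -18], [14, 9, -18]].
Solving (T − 4I)v = 0 gives the eigenspace spanned by (0, 4, 2).
With v₂ = 4, v = (0, 4, 2), so v₁ = 0.

0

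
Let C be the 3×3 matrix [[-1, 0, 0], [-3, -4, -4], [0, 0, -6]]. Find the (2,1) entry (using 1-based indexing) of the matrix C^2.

15

Characteristic polynomial: s^3 + 11s^2 + 34s + 24 = (s + 1)(s + 4)(s + 6), so the eigenvalues are -6, -4, -1.
s=-1: eigenvector (1, -1, 0).
s=-6: eigenvector (0, 2, 1).
s=-4: eigenvector (0, 1, 0).
P = [[1, 0, 0], [-1, 2, 1], [0, 1, 0]], D = diag(-1, -6, -4), P⁻¹ = [[1, 0, 0], [0, 0, 1], [1, 1, -2]].
C² = P·diag(1, 36, 16)·P⁻¹ = [[1, 0, 0], [15, 16, 40], [0, 0, 36]].
The requested entry is 15.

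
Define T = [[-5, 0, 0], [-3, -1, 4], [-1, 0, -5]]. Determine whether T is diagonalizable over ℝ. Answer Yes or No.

No

Characteristic polynomial: p(λ) = λ^3 + 11λ^2 + 35λ + 25 = (λ + 1)(λ + 5)^2.
λ = -5 has algebraic multiplicity 2; rank(T + 5I) = 2, so geometric multiplicity = 1.
Geometric multiplicity < algebraic multiplicity, so T is not diagonalizable.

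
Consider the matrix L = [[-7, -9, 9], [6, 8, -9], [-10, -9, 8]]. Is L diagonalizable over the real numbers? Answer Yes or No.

No

Characteristic polynomial: p(μ) = μ^3 - 9μ^2 + 15μ + 25 = (μ - 5)^2(μ + 1).
μ = 5 has algebraic multiplicity 2; rank(L − 5I) = 2, so geometric multiplicity = 1.
Geometric multiplicity < algebraic multiplicity, so L is not diagonalizable.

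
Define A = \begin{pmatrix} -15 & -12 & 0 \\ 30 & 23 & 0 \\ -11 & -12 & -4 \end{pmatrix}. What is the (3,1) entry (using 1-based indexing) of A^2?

-151

Characteristic polynomial: r^3 - 4r^2 - 17r + 60 = (r - 5)(r - 3)(r + 4), so the eigenvalues are -4, 3, 5.
r=5: eigenvector (-3, 5, -3).
r=3: eigenvector (-2, 3, -2).
r=-4: eigenvector (0, 0, 1).
P = [[-3, -2, 0], [5, 3, 0], [-3, -2, 1]], D = diag(5, 3, -4), P⁻¹ = [[3, 2, 0], [-5, -3, 0], [-1, 0, 1]].
A² = P·diag(25, 9, 16)·P⁻¹ = [[-135, -96, 0], [240, 169, 0], [-151, -96, 16]].
The requested entry is -151.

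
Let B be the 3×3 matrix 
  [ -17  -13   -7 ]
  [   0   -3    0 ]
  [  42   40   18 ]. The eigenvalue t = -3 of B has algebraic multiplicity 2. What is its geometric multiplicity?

B + 3I = [[-14, -13, -7], [0, 0, 0], [42, 40, 21]].
This matrix has rank 2, so its null space has dimension 3 − 2 = 1.

1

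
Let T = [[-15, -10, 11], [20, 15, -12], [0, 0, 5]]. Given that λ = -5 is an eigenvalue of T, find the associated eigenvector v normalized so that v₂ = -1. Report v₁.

1

T + 5I = [[-10, -10, 11], [20, 20, -12], [0, 0, 10]].
Solving (T + 5I)v = 0 gives the eigenspace spanned by (1, -1, 0).
With v₂ = -1, v = (1, -1, 0), so v₁ = 1.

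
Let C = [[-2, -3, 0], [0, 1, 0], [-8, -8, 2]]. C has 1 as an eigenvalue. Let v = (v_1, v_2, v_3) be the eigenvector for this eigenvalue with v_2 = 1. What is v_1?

C − 1I = [[-3, -3, 0], [0, 0, 0], [-8, -8, 1]].
Solving (C − 1I)v = 0 gives the eigenspace spanned by (-1, 1, 0).
With v_2 = 1, v = (-1, 1, 0), so v_1 = -1.

-1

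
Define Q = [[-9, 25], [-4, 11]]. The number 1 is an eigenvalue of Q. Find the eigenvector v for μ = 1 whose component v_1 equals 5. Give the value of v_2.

Q − 1I = [[-10, 25], [-4, 10]].
Solving (Q − 1I)v = 0 gives the eigenspace spanned by (5, 2).
With v_1 = 5, v = (5, 2), so v_2 = 2.

2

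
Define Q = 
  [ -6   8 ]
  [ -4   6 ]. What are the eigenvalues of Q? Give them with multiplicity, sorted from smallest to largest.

-2, 2

Characteristic polynomial: p(λ) = λ^2 - 4 = (λ - 2)(λ + 2).
Roots (with multiplicity): -2, 2.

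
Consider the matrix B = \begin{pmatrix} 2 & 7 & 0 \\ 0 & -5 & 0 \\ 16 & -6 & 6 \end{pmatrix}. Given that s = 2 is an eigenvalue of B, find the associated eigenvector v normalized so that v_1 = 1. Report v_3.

B − 2I = [[0, 7, 0], [0, -7, 0], [16, -6, 4]].
Solving (B − 2I)v = 0 gives the eigenspace spanned by (1, 0, -4).
With v_1 = 1, v = (1, 0, -4), so v_3 = -4.

-4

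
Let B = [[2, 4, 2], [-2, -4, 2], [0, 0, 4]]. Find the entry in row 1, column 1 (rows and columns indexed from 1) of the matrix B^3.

8

Characteristic polynomial: μ^3 - 2μ^2 - 8μ = μ(μ - 4)(μ + 2), so the eigenvalues are -2, 0, 4.
μ=-2: eigenvector (1, -1, 0).
μ=0: eigenvector (2, -1, 0).
μ=4: eigenvector (1, 0, 1).
P = [[1, 2, 1], [-1, -1, 0], [0, 0, 1]], D = diag(-2, 0, 4), P⁻¹ = [[-1, -2, 1], [1, 1, -1], [0, 0, 1]].
B³ = P·diag(-8, 0, 64)·P⁻¹ = [[8, 16, 56], [-8, -16, 8], [0, 0, 64]].
The requested entry is 8.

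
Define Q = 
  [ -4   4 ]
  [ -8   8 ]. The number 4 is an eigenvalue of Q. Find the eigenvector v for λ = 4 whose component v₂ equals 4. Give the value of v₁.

Q − 4I = [[-8, 4], [-8, 4]].
Solving (Q − 4I)v = 0 gives the eigenspace spanned by (2, 4).
With v₂ = 4, v = (2, 4), so v₁ = 2.

2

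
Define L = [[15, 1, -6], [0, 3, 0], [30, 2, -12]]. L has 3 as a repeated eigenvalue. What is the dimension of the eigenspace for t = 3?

1

L − 3I = [[12, 1, -6], [0, 0, 0], [30, 2, -15]].
This matrix has rank 2, so its null space has dimension 3 − 2 = 1.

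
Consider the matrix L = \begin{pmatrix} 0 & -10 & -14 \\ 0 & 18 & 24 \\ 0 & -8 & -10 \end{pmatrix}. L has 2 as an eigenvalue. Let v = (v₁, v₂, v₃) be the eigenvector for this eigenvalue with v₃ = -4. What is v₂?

6

L − 2I = [[-2, -10, -14], [0, 16, 24], [0, -8, -12]].
Solving (L − 2I)v = 0 gives the eigenspace spanned by (-2, 6, -4).
With v₃ = -4, v = (-2, 6, -4), so v₂ = 6.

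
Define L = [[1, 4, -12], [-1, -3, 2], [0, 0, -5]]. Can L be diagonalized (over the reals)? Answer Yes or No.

No

Characteristic polynomial: p(t) = t^3 + 7t^2 + 11t + 5 = (t + 1)^2(t + 5).
t = -1 has algebraic multiplicity 2; rank(L + 1I) = 2, so geometric multiplicity = 1.
Geometric multiplicity < algebraic multiplicity, so L is not diagonalizable.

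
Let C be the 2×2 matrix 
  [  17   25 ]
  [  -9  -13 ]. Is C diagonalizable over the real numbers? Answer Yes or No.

Characteristic polynomial: p(r) = r^2 - 4r + 4 = (r - 2)^2.
r = 2 has algebraic multiplicity 2; rank(C − 2I) = 1, so geometric multiplicity = 1.
Geometric multiplicity < algebraic multiplicity, so C is not diagonalizable.

No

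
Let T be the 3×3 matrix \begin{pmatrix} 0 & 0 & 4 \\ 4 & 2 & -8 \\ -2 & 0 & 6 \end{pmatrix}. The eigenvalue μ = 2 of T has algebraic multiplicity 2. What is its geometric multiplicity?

T − 2I = [[-2, 0, 4], [4, 0, -8], [-2, 0, 4]].
This matrix has rank 1, so its null space has dimension 3 − 1 = 2.

2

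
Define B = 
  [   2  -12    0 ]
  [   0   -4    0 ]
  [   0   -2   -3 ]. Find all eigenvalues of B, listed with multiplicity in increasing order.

Characteristic polynomial: p(λ) = λ^3 + 5λ^2 - 2λ - 24 = (λ - 2)(λ + 3)(λ + 4).
Roots (with multiplicity): -4, -3, 2.

-4, -3, 2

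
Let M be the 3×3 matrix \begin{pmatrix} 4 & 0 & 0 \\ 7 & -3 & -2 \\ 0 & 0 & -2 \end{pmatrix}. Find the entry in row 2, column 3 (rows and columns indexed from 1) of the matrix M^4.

130

Characteristic polynomial: r^3 + r^2 - 14r - 24 = (r - 4)(r + 2)(r + 3), so the eigenvalues are -3, -2, 4.
r=4: eigenvector (1, 1, 0).
r=-3: eigenvector (0, 1, 0).
r=-2: eigenvector (0, -2, 1).
P = [[1, 0, 0], [1, 1, -2], [0, 0, 1]], D = diag(4, -3, -2), P⁻¹ = [[1, 0, 0], [-1, 1, 2], [0, 0, 1]].
M⁴ = P·diag(256, 81, 16)·P⁻¹ = [[256, 0, 0], [175, 81, 130], [0, 0, 16]].
The requested entry is 130.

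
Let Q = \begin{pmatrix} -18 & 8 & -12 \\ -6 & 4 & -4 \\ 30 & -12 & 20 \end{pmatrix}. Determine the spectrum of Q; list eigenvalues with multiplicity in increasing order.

Characteristic polynomial: p(r) = r^3 - 6r^2 + 8r = r(r - 4)(r - 2).
Roots (with multiplicity): 0, 2, 4.

0, 2, 4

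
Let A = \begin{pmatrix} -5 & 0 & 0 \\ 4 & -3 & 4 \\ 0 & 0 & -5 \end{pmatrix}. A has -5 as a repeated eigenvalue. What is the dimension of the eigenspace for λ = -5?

A + 5I = [[0, 0, 0], [4, 2, 4], [0, 0, 0]].
This matrix has rank 1, so its null space has dimension 3 − 1 = 2.

2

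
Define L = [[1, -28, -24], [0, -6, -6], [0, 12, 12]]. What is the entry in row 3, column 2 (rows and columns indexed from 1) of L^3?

Characteristic polynomial: μ^3 - 7μ^2 + 6μ = μ(μ - 6)(μ - 1), so the eigenvalues are 0, 1, 6.
μ=1: eigenvector (1, 0, 0).
μ=6: eigenvector (4, 1, -2).
μ=0: eigenvector (4, 1, -1).
P = [[1, 4, 4], [0, 1, 1], [0, -2, -1]], D = diag(1, 6, 0), P⁻¹ = [[1, -4, 0], [0, -1, -1], [0, 2, 1]].
L³ = P·diag(1, 216, 0)·P⁻¹ = [[1, -868, -864], [0, -216, -216], [0, 432, 432]].
The requested entry is 432.

432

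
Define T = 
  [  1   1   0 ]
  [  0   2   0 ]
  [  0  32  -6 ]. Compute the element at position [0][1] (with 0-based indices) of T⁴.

15

Characteristic polynomial: λ^3 + 3λ^2 - 16λ + 12 = (λ - 2)(λ - 1)(λ + 6), so the eigenvalues are -6, 1, 2.
λ=1: eigenvector (1, 0, 0).
λ=-6: eigenvector (0, 0, 1).
λ=2: eigenvector (1, 1, 4).
P = [[1, 0, 1], [0, 0, 1], [0, 1, 4]], D = diag(1, -6, 2), P⁻¹ = [[1, -1, 0], [0, -4, 1], [0, 1, 0]].
T⁴ = P·diag(1, 1296, 16)·P⁻¹ = [[1, 15, 0], [0, 16, 0], [0, -5120, 1296]].
The requested entry is 15.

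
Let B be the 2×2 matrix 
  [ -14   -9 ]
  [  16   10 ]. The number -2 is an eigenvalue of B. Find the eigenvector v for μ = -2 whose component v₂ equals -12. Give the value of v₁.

B + 2I = [[-12, -9], [16, 12]].
Solving (B + 2I)v = 0 gives the eigenspace spanned by (9, -12).
With v₂ = -12, v = (9, -12), so v₁ = 9.

9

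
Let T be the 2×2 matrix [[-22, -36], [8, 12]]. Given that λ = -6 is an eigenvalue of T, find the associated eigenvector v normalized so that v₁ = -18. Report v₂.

T + 6I = [[-16, -36], [8, 18]].
Solving (T + 6I)v = 0 gives the eigenspace spanned by (-18, 8).
With v₁ = -18, v = (-18, 8), so v₂ = 8.

8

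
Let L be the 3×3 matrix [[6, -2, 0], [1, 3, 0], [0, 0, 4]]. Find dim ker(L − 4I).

2

L − 4I = [[2, -2, 0], [1, -1, 0], [0, 0, 0]].
This matrix has rank 1, so its null space has dimension 3 − 1 = 2.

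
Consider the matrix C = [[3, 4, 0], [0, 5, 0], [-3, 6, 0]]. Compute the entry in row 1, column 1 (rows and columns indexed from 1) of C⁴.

Characteristic polynomial: μ^3 - 8μ^2 + 15μ = μ(μ - 5)(μ - 3), so the eigenvalues are 0, 3, 5.
μ=5: eigenvector (2, 1, 0).
μ=3: eigenvector (1, 0, -1).
μ=0: eigenvector (0, 0, 1).
P = [[2, 1, 0], [1, 0, 0], [0, -1, 1]], D = diag(5, 3, 0), P⁻¹ = [[0, 1, 0], [1, -2, 0], [1, -2, 1]].
C⁴ = P·diag(625, 81, 0)·P⁻¹ = [[81, 1088, 0], [0, 625, 0], [-81, 162, 0]].
The requested entry is 81.

81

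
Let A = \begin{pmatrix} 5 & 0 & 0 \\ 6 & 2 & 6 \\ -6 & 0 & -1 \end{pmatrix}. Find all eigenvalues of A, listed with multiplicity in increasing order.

-1, 2, 5

Characteristic polynomial: p(t) = t^3 - 6t^2 + 3t + 10 = (t - 5)(t - 2)(t + 1).
Roots (with multiplicity): -1, 2, 5.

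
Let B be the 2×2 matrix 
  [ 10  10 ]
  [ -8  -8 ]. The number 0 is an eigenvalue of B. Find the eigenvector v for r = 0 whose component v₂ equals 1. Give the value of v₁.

-1

B = [[10, 10], [-8, -8]].
Solving (B)v = 0 gives the eigenspace spanned by (-1, 1).
With v₂ = 1, v = (-1, 1), so v₁ = -1.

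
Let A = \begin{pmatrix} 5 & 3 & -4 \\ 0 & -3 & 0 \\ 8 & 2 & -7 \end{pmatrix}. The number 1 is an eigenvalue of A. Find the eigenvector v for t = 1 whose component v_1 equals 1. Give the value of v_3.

A − 1I = [[4, 3, -4], [0, -4, 0], [8, 2, -8]].
Solving (A − 1I)v = 0 gives the eigenspace spanned by (1, 0, 1).
With v_1 = 1, v = (1, 0, 1), so v_3 = 1.

1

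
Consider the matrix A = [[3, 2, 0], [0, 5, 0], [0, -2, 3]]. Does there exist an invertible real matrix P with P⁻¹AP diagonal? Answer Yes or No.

Yes

Characteristic polynomial: p(t) = t^3 - 11t^2 + 39t - 45 = (t - 5)(t - 3)^2.
t = 3 has algebraic multiplicity 2; rank(A − 3I) = 1, so geometric multiplicity = 2.
Every eigenvalue has geometric = algebraic multiplicity, so A is diagonalizable.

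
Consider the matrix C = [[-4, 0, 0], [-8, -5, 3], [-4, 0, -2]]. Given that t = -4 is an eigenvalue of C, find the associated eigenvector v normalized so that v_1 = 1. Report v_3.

C + 4I = [[0, 0, 0], [-8, -1, 3], [-4, 0, 2]].
Solving (C + 4I)v = 0 gives the eigenspace spanned by (1, -2, 2).
With v_1 = 1, v = (1, -2, 2), so v_3 = 2.

2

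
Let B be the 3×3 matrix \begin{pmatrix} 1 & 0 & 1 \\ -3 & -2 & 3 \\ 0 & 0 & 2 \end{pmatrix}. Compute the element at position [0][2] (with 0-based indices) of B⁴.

15

Characteristic polynomial: r^3 - r^2 - 4r + 4 = (r - 2)(r - 1)(r + 2), so the eigenvalues are -2, 1, 2.
r=1: eigenvector (1, -1, 0).
r=2: eigenvector (1, 0, 1).
r=-2: eigenvector (0, 1, 0).
P = [[1, 1, 0], [-1, 0, 1], [0, 1, 0]], D = diag(1, 2, -2), P⁻¹ = [[1, 0, -1], [0, 0, 1], [1, 1, -1]].
B⁴ = P·diag(1, 16, 16)·P⁻¹ = [[1, 0, 15], [15, 16, -15], [0, 0, 16]].
The requested entry is 15.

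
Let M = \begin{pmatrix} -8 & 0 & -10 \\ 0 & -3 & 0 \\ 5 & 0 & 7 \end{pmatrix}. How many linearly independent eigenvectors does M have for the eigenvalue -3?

M + 3I = [[-5, 0, -10], [0, 0, 0], [5, 0, 10]].
This matrix has rank 1, so its null space has dimension 3 − 1 = 2.

2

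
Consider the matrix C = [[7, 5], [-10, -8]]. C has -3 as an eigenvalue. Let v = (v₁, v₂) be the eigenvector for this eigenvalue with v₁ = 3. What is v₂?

-6

C + 3I = [[10, 5], [-10, -5]].
Solving (C + 3I)v = 0 gives the eigenspace spanned by (3, -6).
With v₁ = 3, v = (3, -6), so v₂ = -6.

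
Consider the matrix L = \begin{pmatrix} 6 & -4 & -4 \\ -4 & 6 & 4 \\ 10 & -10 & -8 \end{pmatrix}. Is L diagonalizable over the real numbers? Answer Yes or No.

Yes

Characteristic polynomial: p(s) = s^3 - 4s^2 + 4s = s(s - 2)^2.
s = 2 has algebraic multiplicity 2; rank(L − 2I) = 1, so geometric multiplicity = 2.
Every eigenvalue has geometric = algebraic multiplicity, so L is diagonalizable.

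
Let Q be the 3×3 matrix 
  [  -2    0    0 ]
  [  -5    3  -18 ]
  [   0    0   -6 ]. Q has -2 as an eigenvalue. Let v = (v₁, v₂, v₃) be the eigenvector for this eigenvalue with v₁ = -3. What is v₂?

Q + 2I = [[0, 0, 0], [-5, 5, -18], [0, 0, -4]].
Solving (Q + 2I)v = 0 gives the eigenspace spanned by (-3, -3, 0).
With v₁ = -3, v = (-3, -3, 0), so v₂ = -3.

-3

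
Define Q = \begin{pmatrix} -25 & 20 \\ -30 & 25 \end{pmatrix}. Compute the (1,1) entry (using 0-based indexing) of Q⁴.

Characteristic polynomial: λ^2 - 25 = (λ - 5)(λ + 5), so the eigenvalues are -5, 5.
λ=-5: eigenvector (1, 1).
λ=5: eigenvector (2, 3).
P = [[1, 2], [1, 3]], D = diag(-5, 5), P⁻¹ = [[3, -2], [-1, 1]].
Q⁴ = P·diag(625, 625)·P⁻¹ = [[625, 0], [0, 625]].
The requested entry is 625.

625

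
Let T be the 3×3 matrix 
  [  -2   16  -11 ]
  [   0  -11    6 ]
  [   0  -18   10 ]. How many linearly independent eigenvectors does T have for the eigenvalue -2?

1

T + 2I = [[0, 16, -11], [0, -9, 6], [0, -18, 12]].
This matrix has rank 2, so its null space has dimension 3 − 2 = 1.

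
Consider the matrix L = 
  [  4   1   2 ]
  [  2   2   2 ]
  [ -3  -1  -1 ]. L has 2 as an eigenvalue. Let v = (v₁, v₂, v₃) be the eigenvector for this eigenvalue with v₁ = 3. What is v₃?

-3

L − 2I = [[2, 1, 2], [2, 0, 2], [-3, -1, -3]].
Solving (L − 2I)v = 0 gives the eigenspace spanned by (3, 0, -3).
With v₁ = 3, v = (3, 0, -3), so v₃ = -3.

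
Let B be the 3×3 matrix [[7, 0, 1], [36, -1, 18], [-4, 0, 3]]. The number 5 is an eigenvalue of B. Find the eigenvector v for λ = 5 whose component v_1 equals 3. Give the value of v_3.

-6

B − 5I = [[2, 0, 1], [36, -6, 18], [-4, 0, -2]].
Solving (B − 5I)v = 0 gives the eigenspace spanned by (3, 0, -6).
With v_1 = 3, v = (3, 0, -6), so v_3 = -6.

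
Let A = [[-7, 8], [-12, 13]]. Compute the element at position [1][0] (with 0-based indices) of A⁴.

-1872

Characteristic polynomial: λ^2 - 6λ + 5 = (λ - 5)(λ - 1), so the eigenvalues are 1, 5.
λ=1: eigenvector (1, 1).
λ=5: eigenvector (-2, -3).
P = [[1, -2], [1, -3]], D = diag(1, 5), P⁻¹ = [[3, -2], [1, -1]].
A⁴ = P·diag(1, 625)·P⁻¹ = [[-1247, 1248], [-1872, 1873]].
The requested entry is -1872.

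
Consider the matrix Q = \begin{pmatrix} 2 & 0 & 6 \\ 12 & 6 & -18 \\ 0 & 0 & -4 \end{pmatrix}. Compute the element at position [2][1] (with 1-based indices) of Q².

Characteristic polynomial: t^3 - 4t^2 - 20t + 48 = (t - 6)(t - 2)(t + 4), so the eigenvalues are -4, 2, 6.
t=-4: eigenvector (-1, 3, 1).
t=6: eigenvector (0, 1, 0).
t=2: eigenvector (1, -3, 0).
P = [[-1, 0, 1], [3, 1, -3], [1, 0, 0]], D = diag(-4, 6, 2), P⁻¹ = [[0, 0, 1], [3, 1, 0], [1, 0, 1]].
Q² = P·diag(16, 36, 4)·P⁻¹ = [[4, 0, -12], [96, 36, 36], [0, 0, 16]].
The requested entry is 96.

96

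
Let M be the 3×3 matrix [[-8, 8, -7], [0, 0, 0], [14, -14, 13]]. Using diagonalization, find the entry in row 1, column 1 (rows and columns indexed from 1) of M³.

Characteristic polynomial: λ^3 - 5λ^2 - 6λ = λ(λ - 6)(λ + 1), so the eigenvalues are -1, 0, 6.
λ=6: eigenvector (1, 0, -2).
λ=0: eigenvector (1, 1, 0).
λ=-1: eigenvector (1, 0, -1).
P = [[1, 1, 1], [0, 1, 0], [-2, 0, -1]], D = diag(6, 0, -1), P⁻¹ = [[-1, 1, -1], [0, 1, 0], [2, -2, 1]].
M³ = P·diag(216, 0, -1)·P⁻¹ = [[-218, 218, -217], [0, 0, 0], [434, -434, 433]].
The requested entry is -218.

-218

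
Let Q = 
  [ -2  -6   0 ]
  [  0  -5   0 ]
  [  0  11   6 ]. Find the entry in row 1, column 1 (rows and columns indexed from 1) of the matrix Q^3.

-8

Characteristic polynomial: r^3 + r^2 - 32r - 60 = (r - 6)(r + 2)(r + 5), so the eigenvalues are -5, -2, 6.
r=-2: eigenvector (1, 0, 0).
r=-5: eigenvector (2, 1, -1).
r=6: eigenvector (0, 0, 1).
P = [[1, 2, 0], [0, 1, 0], [0, -1, 1]], D = diag(-2, -5, 6), P⁻¹ = [[1, -2, 0], [0, 1, 0], [0, 1, 1]].
Q³ = P·diag(-8, -125, 216)·P⁻¹ = [[-8, -234, 0], [0, -125, 0], [0, 341, 216]].
The requested entry is -8.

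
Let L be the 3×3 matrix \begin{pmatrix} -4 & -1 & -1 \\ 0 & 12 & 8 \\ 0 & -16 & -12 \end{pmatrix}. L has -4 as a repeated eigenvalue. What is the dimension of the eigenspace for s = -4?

L + 4I = [[0, -1, -1], [0, 16, 8], [0, -16, -8]].
This matrix has rank 2, so its null space has dimension 3 − 2 = 1.

1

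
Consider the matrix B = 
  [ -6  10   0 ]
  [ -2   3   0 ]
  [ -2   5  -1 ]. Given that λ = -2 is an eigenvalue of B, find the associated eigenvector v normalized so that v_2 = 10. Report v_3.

B + 2I = [[-4, 10, 0], [-2, 5, 0], [-2, 5, 1]].
Solving (B + 2I)v = 0 gives the eigenspace spanned by (25, 10, 0).
With v_2 = 10, v = (25, 10, 0), so v_3 = 0.

0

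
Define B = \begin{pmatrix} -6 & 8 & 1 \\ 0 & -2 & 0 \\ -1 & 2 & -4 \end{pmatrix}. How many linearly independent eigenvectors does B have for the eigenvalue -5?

1

B + 5I = [[-1, 8, 1], [0, 3, 0], [-1, 2, 1]].
This matrix has rank 2, so its null space has dimension 3 − 2 = 1.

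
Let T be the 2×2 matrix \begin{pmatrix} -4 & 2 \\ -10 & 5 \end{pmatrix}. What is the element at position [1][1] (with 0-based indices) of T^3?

Characteristic polynomial: s^2 - s = s(s - 1), so the eigenvalues are 0, 1.
s=0: eigenvector (1, 2).
s=1: eigenvector (2, 5).
P = [[1, 2], [2, 5]], D = diag(0, 1), P⁻¹ = [[5, -2], [-2, 1]].
T³ = P·diag(0, 1)·P⁻¹ = [[-4, 2], [-10, 5]].
The requested entry is 5.

5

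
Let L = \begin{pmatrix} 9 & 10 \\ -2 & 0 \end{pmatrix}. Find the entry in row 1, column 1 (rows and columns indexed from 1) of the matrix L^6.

61741

Characteristic polynomial: μ^2 - 9μ + 20 = (μ - 5)(μ - 4), so the eigenvalues are 4, 5.
μ=5: eigenvector (5, -2).
μ=4: eigenvector (-2, 1).
P = [[5, -2], [-2, 1]], D = diag(5, 4), P⁻¹ = [[1, 2], [2, 5]].
L⁶ = P·diag(15625, 4096)·P⁻¹ = [[61741, 115290], [-23058, -42020]].
The requested entry is 61741.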